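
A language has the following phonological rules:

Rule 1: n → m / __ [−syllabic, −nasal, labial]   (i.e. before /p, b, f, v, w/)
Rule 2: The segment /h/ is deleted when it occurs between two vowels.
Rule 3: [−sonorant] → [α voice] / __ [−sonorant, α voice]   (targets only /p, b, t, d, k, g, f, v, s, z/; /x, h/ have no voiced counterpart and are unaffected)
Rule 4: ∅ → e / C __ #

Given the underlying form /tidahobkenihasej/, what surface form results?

Rule 1 (nasal place assimilation): no segment meets the environment; /tidahobkenihasej/ is unchanged.
Rule 2 (intervocalic h-deletion): /h/ occurs between vowels /a/ and /o/, so it deletes. /h/ occurs between vowels /i/ and /a/, so it deletes. /tidahobkenihasej/ → tidaobkeniasej.
Rule 3 (regressive voicing assimilation): /b/ precedes the voiceless obstruent /k/, so it devoices to [p] by assimilation. /tidaobkeniasej/ → tidaopkeniasej.
Rule 4 (final e-epenthesis): the form ends in the consonant /j/, so [e] is inserted word-finally. /tidaopkeniasej/ → tidaopkeniaseje.

tidaopkeniaseje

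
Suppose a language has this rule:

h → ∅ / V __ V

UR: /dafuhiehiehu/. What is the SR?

/h/ occurs between vowels /u/ and /i/, so it deletes.
/h/ occurs between vowels /e/ and /i/, so it deletes.
/h/ occurs between vowels /e/ and /u/, so it deletes.
Surface form: [dafuieieu].

dafuieieu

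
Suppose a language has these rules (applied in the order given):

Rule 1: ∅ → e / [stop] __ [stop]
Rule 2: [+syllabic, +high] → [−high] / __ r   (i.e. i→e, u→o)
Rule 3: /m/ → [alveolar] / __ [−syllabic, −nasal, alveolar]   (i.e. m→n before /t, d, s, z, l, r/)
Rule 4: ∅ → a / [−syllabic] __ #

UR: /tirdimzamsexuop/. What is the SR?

terdinzansexuopa

Rule 1 (stop-cluster e-epenthesis): no segment meets the environment; /tirdimzamsexuop/ is unchanged.
Rule 2 (pre-rhotic lowering): /i/ is a high vowel immediately before /r/, so it lowers to [e]. /tirdimzamsexuop/ → terdimzamsexuop.
Rule 3 (nasal place assimilation): /m/ precedes the alveolar consonant /z/, so it assimilates in place to [n]. /m/ precedes the alveolar consonant /s/, so it assimilates in place to [n]. /terdimzamsexuop/ → terdinzansexuop.
Rule 4 (final a-epenthesis): the form ends in the consonant /p/, so [a] is inserted word-finally. /terdinzansexuop/ → terdinzansexuopa.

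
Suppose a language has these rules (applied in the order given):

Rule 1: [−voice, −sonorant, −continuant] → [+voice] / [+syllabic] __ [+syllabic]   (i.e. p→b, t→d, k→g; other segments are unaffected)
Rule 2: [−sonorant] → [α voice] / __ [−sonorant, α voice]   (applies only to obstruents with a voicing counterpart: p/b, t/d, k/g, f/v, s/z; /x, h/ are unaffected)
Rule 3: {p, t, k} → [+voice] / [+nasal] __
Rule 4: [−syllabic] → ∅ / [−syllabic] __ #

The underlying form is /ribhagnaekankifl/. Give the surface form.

riphagnaegangif

Rule 1 (intervocalic voicing): /k/ is a voiceless stop between vowels /e/ and /a/, so it voices to [g]. /ribhagnaekankifl/ → ribhagnaegankifl.
Rule 2 (regressive voicing assimilation): /b/ precedes the voiceless obstruent /h/, so it devoices to [p] by assimilation. /ribhagnaegankifl/ → riphagnaegankifl.
Rule 3 (post-nasal voicing): /k/ is a voiceless stop immediately after the nasal /n/, so it voices to [g]. /riphagnaegankifl/ → riphagnaegangifl.
Rule 4 (final cluster simplification): /l/ is the second consonant of a word-final cluster /fl/, so it deletes. /riphagnaegangifl/ → riphagnaegangif.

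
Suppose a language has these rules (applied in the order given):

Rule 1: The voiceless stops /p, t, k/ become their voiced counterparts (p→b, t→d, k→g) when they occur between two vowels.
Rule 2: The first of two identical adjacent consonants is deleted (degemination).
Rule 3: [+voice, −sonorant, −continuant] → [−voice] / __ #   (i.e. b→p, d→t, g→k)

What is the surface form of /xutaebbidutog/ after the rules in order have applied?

Rule 1 (intervocalic voicing): /t/ is a voiceless stop between vowels /u/ and /a/, so it voices to [d]. /t/ is a voiceless stop between vowels /u/ and /o/, so it voices to [d]. /xutaebbidutog/ → xudaebbidudog.
Rule 2 (degemination): /bb/ is a geminate; the first /b/ deletes. /xudaebbidudog/ → xudaebidudog.
Rule 3 (final devoicing): /g/ is a voiced stop in word-final position, so it devoices to [k]. /xudaebidudog/ → xudaebidudok.

xudaebidudok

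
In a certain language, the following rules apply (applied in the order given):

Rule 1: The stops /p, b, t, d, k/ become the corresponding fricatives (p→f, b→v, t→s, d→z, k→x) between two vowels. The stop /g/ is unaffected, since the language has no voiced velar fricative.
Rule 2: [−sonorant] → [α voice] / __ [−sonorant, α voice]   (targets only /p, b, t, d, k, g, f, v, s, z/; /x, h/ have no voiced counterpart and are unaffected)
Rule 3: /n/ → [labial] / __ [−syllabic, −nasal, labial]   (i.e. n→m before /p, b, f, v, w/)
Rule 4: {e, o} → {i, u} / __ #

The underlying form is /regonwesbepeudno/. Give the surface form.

regomwezbefeudnu

Rule 1 (intervocalic spirantization): /p/ is a stop between vowels /e/ and /e/, so it spirantizes to the fricative [f]. /regonwesbepeudno/ → regonwesbefeudno.
Rule 2 (regressive voicing assimilation): /s/ precedes the voiced obstruent /b/, so it voices to [z] by assimilation. /regonwesbefeudno/ → regonwezbefeudno.
Rule 3 (nasal place assimilation): /n/ precedes the labial consonant /w/, so it assimilates in place to [m]. /regonwezbefeudno/ → regomwezbefeudno.
Rule 4 (final vowel raising): /o/ is a mid vowel in word-final position, so it raises to [u]. /regomwezbefeudno/ → regomwezbefeudnu.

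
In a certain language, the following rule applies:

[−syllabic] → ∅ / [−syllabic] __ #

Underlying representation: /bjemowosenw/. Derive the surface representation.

/w/ is the second consonant of a word-final cluster /nw/, so it deletes.
The other instances of /b/, /j/, /m/, /w/, /s/, /n/ do not occur in the required environment and remain unchanged.
Surface form: [bjemowosen].

bjemowosen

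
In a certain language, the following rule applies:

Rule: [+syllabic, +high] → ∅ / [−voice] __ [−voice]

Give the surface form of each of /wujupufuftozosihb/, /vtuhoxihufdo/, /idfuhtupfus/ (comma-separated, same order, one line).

/wujupufuftozosihb/: /u/ is a high vowel flanked by voiceless consonants /p/ and /f/, so it deletes. /u/ is a high vowel flanked by voiceless consonants /f/ and /f/, so it deletes. /i/ is a high vowel flanked by voiceless consonants /s/ and /h/, so it deletes. → [wujupfftozoshb].
/vtuhoxihufdo/: /u/ is a high vowel flanked by voiceless consonants /t/ and /h/, so it deletes. /i/ is a high vowel flanked by voiceless consonants /x/ and /h/, so it deletes. /u/ is a high vowel flanked by voiceless consonants /h/ and /f/, so it deletes. → [vthoxhfdo].
/idfuhtupfus/: /u/ is a high vowel flanked by voiceless consonants /f/ and /h/, so it deletes. /u/ is a high vowel flanked by voiceless consonants /t/ and /p/, so it deletes. /u/ is a high vowel flanked by voiceless consonants /f/ and /s/, so it deletes. → [idfhtpfs].

wujupfftozoshb, vthoxhfdo, idfhtpfs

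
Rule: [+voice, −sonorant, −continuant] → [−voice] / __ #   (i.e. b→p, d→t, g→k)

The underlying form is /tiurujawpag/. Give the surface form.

tiurujawpak

/g/ is a voiced stop in word-final position, so it devoices to [k].
Surface form: [tiurujawpak].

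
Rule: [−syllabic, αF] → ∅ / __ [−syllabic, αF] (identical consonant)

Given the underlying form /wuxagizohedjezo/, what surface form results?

No segment of /wuxagizohedjezo/ meets the structural description of the rule, so the form surfaces unchanged.

wuxagizohedjezo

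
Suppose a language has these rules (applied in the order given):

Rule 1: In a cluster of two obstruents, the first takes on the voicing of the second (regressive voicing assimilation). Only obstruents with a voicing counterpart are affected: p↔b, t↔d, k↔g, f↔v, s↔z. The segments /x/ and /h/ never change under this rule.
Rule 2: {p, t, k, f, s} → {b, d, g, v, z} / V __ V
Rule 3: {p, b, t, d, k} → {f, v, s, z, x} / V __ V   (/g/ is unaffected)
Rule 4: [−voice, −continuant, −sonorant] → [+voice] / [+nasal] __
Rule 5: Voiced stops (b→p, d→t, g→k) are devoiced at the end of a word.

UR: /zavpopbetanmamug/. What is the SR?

zafpobbezanmamuk

Rule 1 (regressive voicing assimilation): /v/ precedes the voiceless obstruent /p/, so it devoices to [f] by assimilation. /p/ precedes the voiced obstruent /b/, so it voices to [b] by assimilation. /zavpopbetanmamug/ → zafpobbetanmamug.
Rule 2 (intervocalic voicing): /t/ is a voiceless obstruent between vowels /e/ and /a/, so it voices to [d]. /zafpobbetanmamug/ → zafpobbedanmamug.
Rule 3 (intervocalic spirantization): /d/ is a stop between vowels /e/ and /a/, so it spirantizes to the fricative [z]. /zafpobbedanmamug/ → zafpobbezanmamug.
Rule 4 (post-nasal voicing): no segment meets the environment; /zafpobbezanmamug/ is unchanged.
Rule 5 (final devoicing): /g/ is a voiced stop in word-final position, so it devoices to [k]. /zafpobbezanmamug/ → zafpobbezanmamuk.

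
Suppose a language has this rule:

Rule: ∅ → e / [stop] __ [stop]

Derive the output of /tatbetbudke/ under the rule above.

tatebetebudeke

/t/ and /b/ form a stop–stop cluster, so [e] is inserted between them.
/t/ and /b/ form a stop–stop cluster, so [e] is inserted between them.
/d/ and /k/ form a stop–stop cluster, so [e] is inserted between them.
Surface form: [tatebetebudeke].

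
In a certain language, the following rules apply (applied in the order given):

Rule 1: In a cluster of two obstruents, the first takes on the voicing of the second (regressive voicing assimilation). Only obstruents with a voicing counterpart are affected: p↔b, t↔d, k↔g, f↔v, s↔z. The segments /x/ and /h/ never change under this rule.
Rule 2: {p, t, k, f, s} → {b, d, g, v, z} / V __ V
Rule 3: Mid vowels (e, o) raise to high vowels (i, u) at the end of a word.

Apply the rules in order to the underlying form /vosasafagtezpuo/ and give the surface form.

Rule 1 (regressive voicing assimilation): /g/ precedes the voiceless obstruent /t/, so it devoices to [k] by assimilation. /z/ precedes the voiceless obstruent /p/, so it devoices to [s] by assimilation. /vosasafagtezpuo/ → vosasafaktespuo.
Rule 2 (intervocalic voicing): /s/ is a voiceless obstruent between vowels /o/ and /a/, so it voices to [z]. /s/ is a voiceless obstruent between vowels /a/ and /a/, so it voices to [z]. /f/ is a voiceless obstruent between vowels /a/ and /a/, so it voices to [v]. /vosasafaktespuo/ → vozazavaktespuo.
Rule 3 (final vowel raising): /o/ is a mid vowel in word-final position, so it raises to [u]. /vozazavaktespuo/ → vozazavaktespuu.

vozazavaktespuu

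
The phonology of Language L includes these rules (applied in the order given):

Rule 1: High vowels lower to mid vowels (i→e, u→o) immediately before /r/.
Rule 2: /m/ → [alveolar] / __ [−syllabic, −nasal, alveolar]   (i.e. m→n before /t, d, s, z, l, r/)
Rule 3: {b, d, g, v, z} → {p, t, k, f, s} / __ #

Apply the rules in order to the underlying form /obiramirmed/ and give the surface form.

Rule 1 (pre-rhotic lowering): /i/ is a high vowel immediately before /r/, so it lowers to [e]. /i/ is a high vowel immediately before /r/, so it lowers to [e]. /obiramirmed/ → oberamermed.
Rule 2 (nasal place assimilation): no segment meets the environment; /oberamermed/ is unchanged.
Rule 3 (final devoicing): /d/ is a voiced obstruent in word-final position, so it devoices to [t]. /oberamermed/ → oberamermet.

oberamermet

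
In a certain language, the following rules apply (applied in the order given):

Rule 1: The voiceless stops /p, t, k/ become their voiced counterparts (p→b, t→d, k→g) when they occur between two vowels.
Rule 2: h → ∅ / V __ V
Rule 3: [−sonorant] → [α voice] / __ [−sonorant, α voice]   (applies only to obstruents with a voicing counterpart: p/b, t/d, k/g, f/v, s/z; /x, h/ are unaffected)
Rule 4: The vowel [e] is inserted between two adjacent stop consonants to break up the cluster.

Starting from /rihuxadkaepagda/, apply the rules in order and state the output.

Rule 1 (intervocalic voicing): /p/ is a voiceless stop between vowels /e/ and /a/, so it voices to [b]. /rihuxadkaepagda/ → rihuxadkaebagda.
Rule 2 (intervocalic h-deletion): /h/ occurs between vowels /i/ and /u/, so it deletes. /rihuxadkaebagda/ → riuxadkaebagda.
Rule 3 (regressive voicing assimilation): /d/ precedes the voiceless obstruent /k/, so it devoices to [t] by assimilation. /riuxadkaebagda/ → riuxatkaebagda.
Rule 4 (stop-cluster e-epenthesis): /t/ and /k/ form a stop–stop cluster, so [e] is inserted between them. /g/ and /d/ form a stop–stop cluster, so [e] is inserted between them. /riuxatkaebagda/ → riuxatekaebageda.

riuxatekaebageda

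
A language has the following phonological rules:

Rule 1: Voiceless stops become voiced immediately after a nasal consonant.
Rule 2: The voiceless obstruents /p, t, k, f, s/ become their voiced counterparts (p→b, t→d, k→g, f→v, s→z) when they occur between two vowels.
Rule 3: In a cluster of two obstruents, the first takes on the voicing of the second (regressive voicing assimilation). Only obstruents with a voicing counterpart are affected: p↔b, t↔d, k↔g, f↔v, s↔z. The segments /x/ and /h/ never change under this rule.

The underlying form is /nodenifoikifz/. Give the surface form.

nodenivoigivz

Rule 1 (post-nasal voicing): no segment meets the environment; /nodenifoikifz/ is unchanged.
Rule 2 (intervocalic voicing): /f/ is a voiceless obstruent between vowels /i/ and /o/, so it voices to [v]. /k/ is a voiceless obstruent between vowels /i/ and /i/, so it voices to [g]. /nodenifoikifz/ → nodenivoigifz.
Rule 3 (regressive voicing assimilation): /f/ precedes the voiced obstruent /z/, so it voices to [v] by assimilation. /nodenivoigifz/ → nodenivoigivz.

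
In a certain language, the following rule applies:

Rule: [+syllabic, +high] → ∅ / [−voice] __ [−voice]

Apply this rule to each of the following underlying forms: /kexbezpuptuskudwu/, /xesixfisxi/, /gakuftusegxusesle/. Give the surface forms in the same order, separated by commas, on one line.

/kexbezpuptuskudwu/: /u/ is a high vowel flanked by voiceless consonants /p/ and /p/, so it deletes. /u/ is a high vowel flanked by voiceless consonants /t/ and /s/, so it deletes. → [kexbezpptskudwu].
/xesixfisxi/: /i/ is a high vowel flanked by voiceless consonants /s/ and /x/, so it deletes. /i/ is a high vowel flanked by voiceless consonants /f/ and /s/, so it deletes. → [xesxfsxi].
/gakuftusegxusesle/: /u/ is a high vowel flanked by voiceless consonants /k/ and /f/, so it deletes. /u/ is a high vowel flanked by voiceless consonants /t/ and /s/, so it deletes. /u/ is a high vowel flanked by voiceless consonants /x/ and /s/, so it deletes. → [gakftsegxsesle].

kexbezpptskudwu, xesxfsxi, gakftsegxsesle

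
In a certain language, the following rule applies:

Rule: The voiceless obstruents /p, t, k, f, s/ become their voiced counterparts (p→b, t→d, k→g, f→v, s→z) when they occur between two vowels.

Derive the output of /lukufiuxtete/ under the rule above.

luguviuxtede

/k/ is a voiceless obstruent between vowels /u/ and /u/, so it voices to [g].
/f/ is a voiceless obstruent between vowels /u/ and /i/, so it voices to [v].
/t/ is a voiceless obstruent between vowels /e/ and /e/, so it voices to [d].
Surface form: [luguviuxtede].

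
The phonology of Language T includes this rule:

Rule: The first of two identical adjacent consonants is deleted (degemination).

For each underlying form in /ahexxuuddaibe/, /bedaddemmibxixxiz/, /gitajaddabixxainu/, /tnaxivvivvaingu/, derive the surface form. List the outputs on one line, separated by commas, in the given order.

/ahexxuuddaibe/: /xx/ is a geminate; the first /x/ deletes. /dd/ is a geminate; the first /d/ deletes. → [ahexuudaibe].
/bedaddemmibxixxiz/: /dd/ is a geminate; the first /d/ deletes. /mm/ is a geminate; the first /m/ deletes. /xx/ is a geminate; the first /x/ deletes. → [bedademibxixiz].
/gitajaddabixxainu/: /dd/ is a geminate; the first /d/ deletes. /xx/ is a geminate; the first /x/ deletes. → [gitajadabixainu].
/tnaxivvivvaingu/: /vv/ is a geminate; the first /v/ deletes. /vv/ is a geminate; the first /v/ deletes. → [tnaxivivaingu].

ahexuudaibe, bedademibxixiz, gitajadabixainu, tnaxivivaingu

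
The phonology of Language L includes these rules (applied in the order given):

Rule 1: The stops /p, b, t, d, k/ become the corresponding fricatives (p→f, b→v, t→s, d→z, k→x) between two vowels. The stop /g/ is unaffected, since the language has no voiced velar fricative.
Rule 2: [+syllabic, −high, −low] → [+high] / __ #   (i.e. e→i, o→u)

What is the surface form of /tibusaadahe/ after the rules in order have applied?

Rule 1 (intervocalic spirantization): /b/ is a stop between vowels /i/ and /u/, so it spirantizes to the fricative [v]. /d/ is a stop between vowels /a/ and /a/, so it spirantizes to the fricative [z]. /tibusaadahe/ → tivusaazahe.
Rule 2 (final vowel raising): /e/ is a mid vowel in word-final position, so it raises to [i]. /tivusaazahe/ → tivusaazahi.

tivusaazahi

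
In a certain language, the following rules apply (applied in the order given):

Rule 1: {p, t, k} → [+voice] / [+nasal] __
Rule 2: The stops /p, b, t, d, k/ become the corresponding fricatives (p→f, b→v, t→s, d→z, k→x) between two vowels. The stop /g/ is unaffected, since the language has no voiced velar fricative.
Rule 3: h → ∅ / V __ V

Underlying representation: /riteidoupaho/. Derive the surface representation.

riseizoufao

Rule 1 (post-nasal voicing): no segment meets the environment; /riteidoupaho/ is unchanged.
Rule 2 (intervocalic spirantization): /t/ is a stop between vowels /i/ and /e/, so it spirantizes to the fricative [s]. /d/ is a stop between vowels /i/ and /o/, so it spirantizes to the fricative [z]. /p/ is a stop between vowels /u/ and /a/, so it spirantizes to the fricative [f]. /riteidoupaho/ → riseizoufaho.
Rule 3 (intervocalic h-deletion): /h/ occurs between vowels /a/ and /o/, so it deletes. /riseizoufaho/ → riseizoufao.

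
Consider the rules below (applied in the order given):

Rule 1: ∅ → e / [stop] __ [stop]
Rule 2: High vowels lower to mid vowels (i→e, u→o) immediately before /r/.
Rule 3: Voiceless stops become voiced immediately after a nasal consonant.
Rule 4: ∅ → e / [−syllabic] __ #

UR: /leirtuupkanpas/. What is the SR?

Rule 1 (stop-cluster e-epenthesis): /p/ and /k/ form a stop–stop cluster, so [e] is inserted between them. /leirtuupkanpas/ → leirtuupekanpas.
Rule 2 (pre-rhotic lowering): /i/ is a high vowel immediately before /r/, so it lowers to [e]. /leirtuupekanpas/ → leertuupekanpas.
Rule 3 (post-nasal voicing): /p/ is a voiceless stop immediately after the nasal /n/, so it voices to [b]. /leertuupekanpas/ → leertuupekanbas.
Rule 4 (final e-epenthesis): the form ends in the consonant /s/, so [e] is inserted word-finally. /leertuupekanbas/ → leertuupekanbase.

leertuupekanbase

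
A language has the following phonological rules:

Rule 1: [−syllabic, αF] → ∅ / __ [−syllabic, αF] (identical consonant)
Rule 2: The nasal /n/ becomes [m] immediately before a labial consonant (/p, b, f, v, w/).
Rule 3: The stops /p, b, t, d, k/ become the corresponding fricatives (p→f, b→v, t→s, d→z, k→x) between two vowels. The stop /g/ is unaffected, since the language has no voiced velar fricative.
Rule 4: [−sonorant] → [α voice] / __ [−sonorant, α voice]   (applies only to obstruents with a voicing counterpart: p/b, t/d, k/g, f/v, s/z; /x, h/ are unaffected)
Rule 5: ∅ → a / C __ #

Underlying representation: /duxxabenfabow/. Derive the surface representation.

duxavemfavowa

Rule 1 (degemination): /xx/ is a geminate; the first /x/ deletes. /duxxabenfabow/ → duxabenfabow.
Rule 2 (nasal place assimilation): /n/ precedes the labial consonant /f/, so it assimilates in place to [m]. /duxabenfabow/ → duxabemfabow.
Rule 3 (intervocalic spirantization): /b/ is a stop between vowels /a/ and /e/, so it spirantizes to the fricative [v]. /b/ is a stop between vowels /a/ and /o/, so it spirantizes to the fricative [v]. /duxabemfabow/ → duxavemfavow.
Rule 4 (regressive voicing assimilation): no segment meets the environment; /duxavemfavow/ is unchanged.
Rule 5 (final a-epenthesis): the form ends in the consonant /w/, so [a] is inserted word-finally. /duxavemfavow/ → duxavemfavowa.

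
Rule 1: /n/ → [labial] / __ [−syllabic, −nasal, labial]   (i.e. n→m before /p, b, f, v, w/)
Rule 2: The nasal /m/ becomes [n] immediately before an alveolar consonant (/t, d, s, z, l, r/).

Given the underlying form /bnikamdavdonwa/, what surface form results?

bnikandavdomwa

Rule 1 (nasal place assimilation): /n/ precedes the labial consonant /w/, so it assimilates in place to [m]. /bnikamdavdonwa/ → bnikamdavdomwa.
Rule 2 (nasal place assimilation): /m/ precedes the alveolar consonant /d/, so it assimilates in place to [n]. /bnikamdavdomwa/ → bnikandavdomwa.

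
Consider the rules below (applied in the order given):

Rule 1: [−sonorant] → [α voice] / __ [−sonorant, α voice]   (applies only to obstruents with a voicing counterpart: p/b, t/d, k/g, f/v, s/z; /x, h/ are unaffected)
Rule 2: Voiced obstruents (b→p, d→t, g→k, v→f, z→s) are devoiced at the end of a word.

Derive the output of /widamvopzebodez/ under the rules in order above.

widamvobzebodes

Rule 1 (regressive voicing assimilation): /p/ precedes the voiced obstruent /z/, so it voices to [b] by assimilation. /widamvopzebodez/ → widamvobzebodez.
Rule 2 (final devoicing): /z/ is a voiced obstruent in word-final position, so it devoices to [s]. /widamvobzebodez/ → widamvobzebodes.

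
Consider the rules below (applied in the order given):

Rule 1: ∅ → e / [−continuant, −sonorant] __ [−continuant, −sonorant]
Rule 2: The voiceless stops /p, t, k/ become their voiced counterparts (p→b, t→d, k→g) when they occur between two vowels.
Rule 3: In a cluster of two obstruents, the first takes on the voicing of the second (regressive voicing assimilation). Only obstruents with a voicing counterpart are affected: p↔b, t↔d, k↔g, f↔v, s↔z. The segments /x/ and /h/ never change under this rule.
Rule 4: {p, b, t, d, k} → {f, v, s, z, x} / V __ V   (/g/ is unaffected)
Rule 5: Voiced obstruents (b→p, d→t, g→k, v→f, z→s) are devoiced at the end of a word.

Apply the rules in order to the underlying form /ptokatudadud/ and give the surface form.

Rule 1 (stop-cluster e-epenthesis): /p/ and /t/ form a stop–stop cluster, so [e] is inserted between them. /ptokatudadud/ → petokatudadud.
Rule 2 (intervocalic voicing): /t/ is a voiceless stop between vowels /e/ and /o/, so it voices to [d]. /k/ is a voiceless stop between vowels /o/ and /a/, so it voices to [g]. /t/ is a voiceless stop between vowels /a/ and /u/, so it voices to [d]. /petokatudadud/ → pedogadudadud.
Rule 3 (regressive voicing assimilation): no segment meets the environment; /pedogadudadud/ is unchanged.
Rule 4 (intervocalic spirantization): /d/ is a stop between vowels /e/ and /o/, so it spirantizes to the fricative [z]. /d/ is a stop between vowels /a/ and /u/, so it spirantizes to the fricative [z]. /d/ is a stop between vowels /u/ and /a/, so it spirantizes to the fricative [z]. /d/ is a stop between vowels /a/ and /u/, so it spirantizes to the fricative [z]. /pedogadudadud/ → pezogazuzazud.
Rule 5 (final devoicing): /d/ is a voiced obstruent in word-final position, so it devoices to [t]. /pezogazuzazud/ → pezogazuzazut.

pezogazuzazut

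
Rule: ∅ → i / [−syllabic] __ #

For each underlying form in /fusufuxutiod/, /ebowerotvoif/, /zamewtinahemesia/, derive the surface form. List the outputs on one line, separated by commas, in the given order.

fusufuxutiodi, ebowerotvoifi, zamewtinahemesia

/fusufuxutiod/: the form ends in the consonant /d/, so [i] is inserted word-finally. → [fusufuxutiodi].
/ebowerotvoif/: the form ends in the consonant /f/, so [i] is inserted word-finally. → [ebowerotvoifi].
/zamewtinahemesia/: the rule's environment is not met; surfaces unchanged as [zamewtinahemesia].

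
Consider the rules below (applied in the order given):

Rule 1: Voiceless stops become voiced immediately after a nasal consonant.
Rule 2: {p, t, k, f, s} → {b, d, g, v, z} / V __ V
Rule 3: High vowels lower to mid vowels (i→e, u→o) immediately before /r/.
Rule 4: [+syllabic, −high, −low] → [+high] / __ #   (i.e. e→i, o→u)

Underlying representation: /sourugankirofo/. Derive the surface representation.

soorugangerovu

Rule 1 (post-nasal voicing): /k/ is a voiceless stop immediately after the nasal /n/, so it voices to [g]. /sourugankirofo/ → sourugangirofo.
Rule 2 (intervocalic voicing): /f/ is a voiceless obstruent between vowels /o/ and /o/, so it voices to [v]. /sourugangirofo/ → sourugangirovo.
Rule 3 (pre-rhotic lowering): /u/ is a high vowel immediately before /r/, so it lowers to [o]. /i/ is a high vowel immediately before /r/, so it lowers to [e]. /sourugangirovo/ → soorugangerovo.
Rule 4 (final vowel raising): /o/ is a mid vowel in word-final position, so it raises to [u]. /soorugangerovo/ → soorugangerovu.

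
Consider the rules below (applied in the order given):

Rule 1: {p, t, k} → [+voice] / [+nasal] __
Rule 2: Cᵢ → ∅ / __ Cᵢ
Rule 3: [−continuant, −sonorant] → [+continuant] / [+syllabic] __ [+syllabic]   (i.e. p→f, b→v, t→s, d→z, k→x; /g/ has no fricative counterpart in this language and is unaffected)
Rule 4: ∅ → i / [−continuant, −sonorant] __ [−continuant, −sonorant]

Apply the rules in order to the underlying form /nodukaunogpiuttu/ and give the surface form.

nozuxaunogipiusu

Rule 1 (post-nasal voicing): no segment meets the environment; /nodukaunogpiuttu/ is unchanged.
Rule 2 (degemination): /tt/ is a geminate; the first /t/ deletes. /nodukaunogpiuttu/ → nodukaunogpiutu.
Rule 3 (intervocalic spirantization): /d/ is a stop between vowels /o/ and /u/, so it spirantizes to the fricative [z]. /k/ is a stop between vowels /u/ and /a/, so it spirantizes to the fricative [x]. /t/ is a stop between vowels /u/ and /u/, so it spirantizes to the fricative [s]. /nodukaunogpiutu/ → nozuxaunogpiusu.
Rule 4 (stop-cluster i-epenthesis): /g/ and /p/ form a stop–stop cluster, so [i] is inserted between them. /nozuxaunogpiusu/ → nozuxaunogipiusu.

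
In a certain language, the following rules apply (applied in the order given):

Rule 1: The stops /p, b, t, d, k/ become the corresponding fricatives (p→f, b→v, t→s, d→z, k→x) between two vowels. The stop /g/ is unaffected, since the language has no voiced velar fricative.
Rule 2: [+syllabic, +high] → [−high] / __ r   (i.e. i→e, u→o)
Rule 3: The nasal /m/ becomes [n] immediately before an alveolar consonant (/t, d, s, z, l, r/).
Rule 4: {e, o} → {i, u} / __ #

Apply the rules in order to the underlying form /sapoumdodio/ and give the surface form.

safoundoziu

Rule 1 (intervocalic spirantization): /p/ is a stop between vowels /a/ and /o/, so it spirantizes to the fricative [f]. /d/ is a stop between vowels /o/ and /i/, so it spirantizes to the fricative [z]. /sapoumdodio/ → safoumdozio.
Rule 2 (pre-rhotic lowering): no segment meets the environment; /safoumdozio/ is unchanged.
Rule 3 (nasal place assimilation): /m/ precedes the alveolar consonant /d/, so it assimilates in place to [n]. /safoumdozio/ → safoundozio.
Rule 4 (final vowel raising): /o/ is a mid vowel in word-final position, so it raises to [u]. /safoundozio/ → safoundoziu.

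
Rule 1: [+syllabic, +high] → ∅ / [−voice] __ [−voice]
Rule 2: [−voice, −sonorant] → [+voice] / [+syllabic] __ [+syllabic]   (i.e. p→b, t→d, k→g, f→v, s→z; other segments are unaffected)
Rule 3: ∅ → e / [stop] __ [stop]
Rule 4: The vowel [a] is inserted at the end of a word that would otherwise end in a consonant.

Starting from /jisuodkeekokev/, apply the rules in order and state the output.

Rule 1 (high vowel syncope): no segment meets the environment; /jisuodkeekokev/ is unchanged.
Rule 2 (intervocalic voicing): /s/ is a voiceless obstruent between vowels /i/ and /u/, so it voices to [z]. /k/ is a voiceless obstruent between vowels /e/ and /o/, so it voices to [g]. /k/ is a voiceless obstruent between vowels /o/ and /e/, so it voices to [g]. /jisuodkeekokev/ → jizuodkeegogev.
Rule 3 (stop-cluster e-epenthesis): /d/ and /k/ form a stop–stop cluster, so [e] is inserted between them. /jizuodkeegogev/ → jizuodekeegogev.
Rule 4 (final a-epenthesis): the form ends in the consonant /v/, so [a] is inserted word-finally. /jizuodekeegogev/ → jizuodekeegogeva.

jizuodekeegogeva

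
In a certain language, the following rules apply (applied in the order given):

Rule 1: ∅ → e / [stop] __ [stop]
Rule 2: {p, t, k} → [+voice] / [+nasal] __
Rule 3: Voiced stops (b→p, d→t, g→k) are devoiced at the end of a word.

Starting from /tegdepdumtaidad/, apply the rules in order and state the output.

tegedepedumdaidat

Rule 1 (stop-cluster e-epenthesis): /g/ and /d/ form a stop–stop cluster, so [e] is inserted between them. /p/ and /d/ form a stop–stop cluster, so [e] is inserted between them. /tegdepdumtaidad/ → tegedepedumtaidad.
Rule 2 (post-nasal voicing): /t/ is a voiceless stop immediately after the nasal /m/, so it voices to [d]. /tegedepedumtaidad/ → tegedepedumdaidad.
Rule 3 (final devoicing): /d/ is a voiced stop in word-final position, so it devoices to [t]. /tegedepedumdaidad/ → tegedepedumdaidat.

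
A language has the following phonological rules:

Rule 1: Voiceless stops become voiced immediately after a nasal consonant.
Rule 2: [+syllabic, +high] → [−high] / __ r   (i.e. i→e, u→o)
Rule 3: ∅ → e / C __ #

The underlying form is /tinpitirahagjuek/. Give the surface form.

tinbiterahagjueke

Rule 1 (post-nasal voicing): /p/ is a voiceless stop immediately after the nasal /n/, so it voices to [b]. /tinpitirahagjuek/ → tinbitirahagjuek.
Rule 2 (pre-rhotic lowering): /i/ is a high vowel immediately before /r/, so it lowers to [e]. /tinbitirahagjuek/ → tinbiterahagjuek.
Rule 3 (final e-epenthesis): the form ends in the consonant /k/, so [e] is inserted word-finally. /tinbiterahagjuek/ → tinbiterahagjueke.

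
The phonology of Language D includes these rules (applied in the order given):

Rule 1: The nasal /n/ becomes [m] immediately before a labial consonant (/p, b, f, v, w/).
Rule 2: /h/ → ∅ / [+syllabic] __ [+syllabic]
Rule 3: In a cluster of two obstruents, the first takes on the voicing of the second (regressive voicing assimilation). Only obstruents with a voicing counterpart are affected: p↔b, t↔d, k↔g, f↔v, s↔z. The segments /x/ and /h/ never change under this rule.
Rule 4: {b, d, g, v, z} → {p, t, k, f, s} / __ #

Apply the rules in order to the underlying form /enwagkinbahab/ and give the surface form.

emwakkimbaap

Rule 1 (nasal place assimilation): /n/ precedes the labial consonant /w/, so it assimilates in place to [m]. /n/ precedes the labial consonant /b/, so it assimilates in place to [m]. /enwagkinbahab/ → emwagkimbahab.
Rule 2 (intervocalic h-deletion): /h/ occurs between vowels /a/ and /a/, so it deletes. /emwagkimbahab/ → emwagkimbaab.
Rule 3 (regressive voicing assimilation): /g/ precedes the voiceless obstruent /k/, so it devoices to [k] by assimilation. /emwagkimbaab/ → emwakkimbaab.
Rule 4 (final devoicing): /b/ is a voiced obstruent in word-final position, so it devoices to [p]. /emwakkimbaab/ → emwakkimbaap.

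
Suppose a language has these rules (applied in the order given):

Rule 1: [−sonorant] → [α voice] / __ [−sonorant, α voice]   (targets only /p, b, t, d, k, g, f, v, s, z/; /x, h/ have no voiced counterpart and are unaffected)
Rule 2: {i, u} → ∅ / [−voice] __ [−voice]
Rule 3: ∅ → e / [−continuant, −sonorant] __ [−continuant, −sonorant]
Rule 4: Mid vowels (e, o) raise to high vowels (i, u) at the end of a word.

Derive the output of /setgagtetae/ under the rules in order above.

sedegaketetai

Rule 1 (regressive voicing assimilation): /t/ precedes the voiced obstruent /g/, so it voices to [d] by assimilation. /g/ precedes the voiceless obstruent /t/, so it devoices to [k] by assimilation. /setgagtetae/ → sedgaktetae.
Rule 2 (high vowel syncope): no segment meets the environment; /sedgaktetae/ is unchanged.
Rule 3 (stop-cluster e-epenthesis): /d/ and /g/ form a stop–stop cluster, so [e] is inserted between them. /k/ and /t/ form a stop–stop cluster, so [e] is inserted between them. /sedgaktetae/ → sedegaketetae.
Rule 4 (final vowel raising): /e/ is a mid vowel in word-final position, so it raises to [i]. /sedegaketetae/ → sedegaketetai.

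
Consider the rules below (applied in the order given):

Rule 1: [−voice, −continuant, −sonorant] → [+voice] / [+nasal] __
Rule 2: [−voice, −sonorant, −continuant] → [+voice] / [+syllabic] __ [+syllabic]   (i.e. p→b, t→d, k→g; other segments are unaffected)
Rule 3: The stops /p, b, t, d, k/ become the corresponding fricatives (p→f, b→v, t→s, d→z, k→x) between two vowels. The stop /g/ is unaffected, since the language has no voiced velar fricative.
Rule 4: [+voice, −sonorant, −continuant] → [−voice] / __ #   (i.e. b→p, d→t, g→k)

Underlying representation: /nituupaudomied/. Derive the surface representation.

nizuuvauzomiet

Rule 1 (post-nasal voicing): no segment meets the environment; /nituupaudomied/ is unchanged.
Rule 2 (intervocalic voicing): /t/ is a voiceless stop between vowels /i/ and /u/, so it voices to [d]. /p/ is a voiceless stop between vowels /u/ and /a/, so it voices to [b]. /nituupaudomied/ → niduubaudomied.
Rule 3 (intervocalic spirantization): /d/ is a stop between vowels /i/ and /u/, so it spirantizes to the fricative [z]. /b/ is a stop between vowels /u/ and /a/, so it spirantizes to the fricative [v]. /d/ is a stop between vowels /u/ and /o/, so it spirantizes to the fricative [z]. /niduubaudomied/ → nizuuvauzomied.
Rule 4 (final devoicing): /d/ is a voiced stop in word-final position, so it devoices to [t]. /nizuuvauzomied/ → nizuuvauzomiet.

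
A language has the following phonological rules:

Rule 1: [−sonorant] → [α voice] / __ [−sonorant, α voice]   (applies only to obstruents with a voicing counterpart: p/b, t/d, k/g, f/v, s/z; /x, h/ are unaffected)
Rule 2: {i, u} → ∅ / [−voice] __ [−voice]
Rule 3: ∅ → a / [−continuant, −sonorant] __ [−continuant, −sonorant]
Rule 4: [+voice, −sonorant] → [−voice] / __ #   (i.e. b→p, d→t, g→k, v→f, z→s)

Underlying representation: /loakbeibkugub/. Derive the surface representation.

loagabeipakugup

Rule 1 (regressive voicing assimilation): /k/ precedes the voiced obstruent /b/, so it voices to [g] by assimilation. /b/ precedes the voiceless obstruent /k/, so it devoices to [p] by assimilation. /loakbeibkugub/ → loagbeipkugub.
Rule 2 (high vowel syncope): no segment meets the environment; /loagbeipkugub/ is unchanged.
Rule 3 (stop-cluster a-epenthesis): /g/ and /b/ form a stop–stop cluster, so [a] is inserted between them. /p/ and /k/ form a stop–stop cluster, so [a] is inserted between them. /loagbeipkugub/ → loagabeipakugub.
Rule 4 (final devoicing): /b/ is a voiced obstruent in word-final position, so it devoices to [p]. /loagabeipakugub/ → loagabeipakugup.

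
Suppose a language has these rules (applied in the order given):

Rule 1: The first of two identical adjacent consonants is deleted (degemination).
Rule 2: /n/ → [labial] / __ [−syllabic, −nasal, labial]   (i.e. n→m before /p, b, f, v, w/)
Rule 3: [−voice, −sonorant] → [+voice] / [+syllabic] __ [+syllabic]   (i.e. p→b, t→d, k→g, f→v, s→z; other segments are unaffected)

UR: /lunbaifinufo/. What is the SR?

Rule 1 (degemination): no segment meets the environment; /lunbaifinufo/ is unchanged.
Rule 2 (nasal place assimilation): /n/ precedes the labial consonant /b/, so it assimilates in place to [m]. /lunbaifinufo/ → lumbaifinufo.
Rule 3 (intervocalic voicing): /f/ is a voiceless obstruent between vowels /i/ and /i/, so it voices to [v]. /f/ is a voiceless obstruent between vowels /u/ and /o/, so it voices to [v]. /lumbaifinufo/ → lumbaivinuvo.

lumbaivinuvo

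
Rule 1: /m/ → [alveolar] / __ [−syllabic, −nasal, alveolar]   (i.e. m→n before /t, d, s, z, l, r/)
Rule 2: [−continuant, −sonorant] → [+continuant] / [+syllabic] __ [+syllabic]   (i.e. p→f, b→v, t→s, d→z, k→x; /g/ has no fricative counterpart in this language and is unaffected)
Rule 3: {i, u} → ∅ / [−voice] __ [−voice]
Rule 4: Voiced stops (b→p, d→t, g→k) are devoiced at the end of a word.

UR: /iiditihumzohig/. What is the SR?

Rule 1 (nasal place assimilation): /m/ precedes the alveolar consonant /z/, so it assimilates in place to [n]. /iiditihumzohig/ → iiditihunzohig.
Rule 2 (intervocalic spirantization): /d/ is a stop between vowels /i/ and /i/, so it spirantizes to the fricative [z]. /t/ is a stop between vowels /i/ and /i/, so it spirantizes to the fricative [s]. /iiditihunzohig/ → iizisihunzohig.
Rule 3 (high vowel syncope): /i/ is a high vowel flanked by voiceless consonants /s/ and /h/, so it deletes. /iizisihunzohig/ → iizishunzohig.
Rule 4 (final devoicing): /g/ is a voiced stop in word-final position, so it devoices to [k]. /iizishunzohig/ → iizishunzohik.

iizishunzohik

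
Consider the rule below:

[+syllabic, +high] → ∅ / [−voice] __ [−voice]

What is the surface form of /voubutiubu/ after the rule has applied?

voubutiubu

No segment of /voubutiubu/ meets the structural description of the rule, so the form surfaces unchanged.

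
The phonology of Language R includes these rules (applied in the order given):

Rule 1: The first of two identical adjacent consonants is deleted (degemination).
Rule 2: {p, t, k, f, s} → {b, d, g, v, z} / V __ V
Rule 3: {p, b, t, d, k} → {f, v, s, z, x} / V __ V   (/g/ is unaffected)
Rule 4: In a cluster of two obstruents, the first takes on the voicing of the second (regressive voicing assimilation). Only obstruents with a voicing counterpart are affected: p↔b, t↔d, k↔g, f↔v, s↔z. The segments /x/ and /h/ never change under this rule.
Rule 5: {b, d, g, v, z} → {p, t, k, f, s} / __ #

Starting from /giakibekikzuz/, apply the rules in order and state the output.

giagivegigzus

Rule 1 (degemination): no segment meets the environment; /giakibekikzuz/ is unchanged.
Rule 2 (intervocalic voicing): /k/ is a voiceless obstruent between vowels /a/ and /i/, so it voices to [g]. /k/ is a voiceless obstruent between vowels /e/ and /i/, so it voices to [g]. /giakibekikzuz/ → giagibegikzuz.
Rule 3 (intervocalic spirantization): /b/ is a stop between vowels /i/ and /e/, so it spirantizes to the fricative [v]. /giagibegikzuz/ → giagivegikzuz.
Rule 4 (regressive voicing assimilation): /k/ precedes the voiced obstruent /z/, so it voices to [g] by assimilation. /giagivegikzuz/ → giagivegigzuz.
Rule 5 (final devoicing): /z/ is a voiced obstruent in word-final position, so it devoices to [s]. /giagivegigzuz/ → giagivegigzus.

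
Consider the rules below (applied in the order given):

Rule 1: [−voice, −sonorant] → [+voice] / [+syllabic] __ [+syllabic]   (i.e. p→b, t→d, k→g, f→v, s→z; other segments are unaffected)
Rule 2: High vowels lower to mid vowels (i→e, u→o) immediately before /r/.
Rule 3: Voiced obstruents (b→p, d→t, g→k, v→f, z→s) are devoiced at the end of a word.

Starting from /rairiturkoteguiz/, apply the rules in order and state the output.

Rule 1 (intervocalic voicing): /t/ is a voiceless obstruent between vowels /i/ and /u/, so it voices to [d]. /t/ is a voiceless obstruent between vowels /o/ and /e/, so it voices to [d]. /rairiturkoteguiz/ → rairidurkodeguiz.
Rule 2 (pre-rhotic lowering): /i/ is a high vowel immediately before /r/, so it lowers to [e]. /u/ is a high vowel immediately before /r/, so it lowers to [o]. /rairidurkodeguiz/ → raeridorkodeguiz.
Rule 3 (final devoicing): /z/ is a voiced obstruent in word-final position, so it devoices to [s]. /raeridorkodeguiz/ → raeridorkodeguis.

raeridorkodeguis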